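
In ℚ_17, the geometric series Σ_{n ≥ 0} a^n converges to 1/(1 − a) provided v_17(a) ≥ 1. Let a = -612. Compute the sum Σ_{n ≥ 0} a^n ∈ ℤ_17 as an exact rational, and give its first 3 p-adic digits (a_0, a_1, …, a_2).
Σ a^n = 1/(1 − a) = 1/613;  first 3 digits = (1, 15, 1)

v_17(a) = 1 ≥ 1, so the series converges in ℤ_17 to 1/(1 − a) = 1/(1 − (-612)) = 1/613. Expand this rational in ℤ_17: compute digits iteratively via d_i = x_i mod 17, x_{i+1} = (x_i − d_i)/17. The first 3 digits are (1, 15, 1).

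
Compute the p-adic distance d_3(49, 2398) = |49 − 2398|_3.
d_3(49, 2398) = 1/81

Step 1 — x − y = 49 − 2398 = -2349. Step 2 — v_3(-2349) = 4 (factor: -2349 = −(3^4 · 29); the sign does not affect v_p). Step 3 — |x − y|_3 = 3^{-4} = 1/81.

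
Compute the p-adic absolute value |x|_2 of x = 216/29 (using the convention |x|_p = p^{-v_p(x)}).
|216/29|_2 = 1/8

Step 1 — compute v_2(x) by factoring powers of 2 out of the numerator and denominator: v_2(216/29) = 3. Step 2 — apply |x|_p = p^{-v_p(x)} = 2^{-3} = 1/8.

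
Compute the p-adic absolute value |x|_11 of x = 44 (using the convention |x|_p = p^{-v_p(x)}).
|44|_11 = 1/11

Step 1 — compute v_11(x) by factoring powers of 11 out of the numerator and denominator: v_11(44) = 1. Step 2 — apply |x|_p = p^{-v_p(x)} = 11^{-1} = 1/11.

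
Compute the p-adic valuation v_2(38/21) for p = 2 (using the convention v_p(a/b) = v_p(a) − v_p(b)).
v_2(38/21) = 1

Factor powers of 2 from the numerator and denominator of the reduced fraction: 38 = 2^1 · 19 and 21 = 2^0 · 21. Apply v_p(a/b) = v_p(a) − v_p(b): v_2(38/21) = 1 − 0 = 1.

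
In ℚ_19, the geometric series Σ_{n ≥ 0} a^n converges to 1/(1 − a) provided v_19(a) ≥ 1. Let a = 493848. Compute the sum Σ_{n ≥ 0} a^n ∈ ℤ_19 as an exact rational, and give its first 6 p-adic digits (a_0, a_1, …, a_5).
Σ a^n = 1/(1 − a) = -1/493847;  first 6 digits = (1, 0, 0, 15, 3, 0)

v_19(a) = 3 ≥ 1, so the series converges in ℤ_19 to 1/(1 − a) = 1/(1 − 493848) = -1/493847. Expand this rational in ℤ_19: compute digits iteratively via d_i = x_i mod 19, x_{i+1} = (x_i − d_i)/19. The first 6 digits are (1, 0, 0, 15, 3, 0).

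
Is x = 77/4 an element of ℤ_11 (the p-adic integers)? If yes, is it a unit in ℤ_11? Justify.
x ∈ ℤ_11 but not a unit; v_11(x) = 1 > 0

ℤ_11 = {x ∈ ℚ_11 : v_11(x) ≥ 0} and ℤ_11^× = {x ∈ ℤ_11 : v_11(x) = 0}. Here v_11(77/4) = v_11(num) − v_11(den) = 1; compare against these criteria.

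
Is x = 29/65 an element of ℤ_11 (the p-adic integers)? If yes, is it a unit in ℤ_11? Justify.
x ∈ ℤ_11^× (unit); v_11(x) = 0

ℤ_11 = {x ∈ ℚ_11 : v_11(x) ≥ 0} and ℤ_11^× = {x ∈ ℤ_11 : v_11(x) = 0}. Here v_11(29/65) = v_11(num) − v_11(den) = 0; compare against these criteria.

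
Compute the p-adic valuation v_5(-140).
v_5(-140) = 1

v_5(n) is the largest exponent k such that 5^k divides n. Factor out: -140 = -5^1 · 28. (Sign doesn't affect v_p.) So v_5(-140) = 1.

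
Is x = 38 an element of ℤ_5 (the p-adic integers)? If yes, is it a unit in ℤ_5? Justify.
x ∈ ℤ_5^× (unit); v_5(x) = 0

ℤ_5 = {x ∈ ℚ_5 : v_5(x) ≥ 0} and ℤ_5^× = {x ∈ ℤ_5 : v_5(x) = 0}. Here v_5(38) = v_5(num) − v_5(den) = 0; compare against these criteria.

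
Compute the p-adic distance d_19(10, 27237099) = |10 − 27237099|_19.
d_19(10, 27237099) = 1/2476099

Step 1 — x − y = 10 − 27237099 = -27237089. Step 2 — v_19(-27237089) = 5 (factor: -27237089 = −(19^5 · 11); the sign does not affect v_p). Step 3 — |x − y|_19 = 19^{-5} = 1/2476099.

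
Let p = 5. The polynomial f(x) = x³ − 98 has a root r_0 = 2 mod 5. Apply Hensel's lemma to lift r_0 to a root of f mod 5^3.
r_2 = 122 (mod 125)

Hensel: r_{i+1} = r_i − f(r_i)/f′(r_i) mod 5^{i+2}, where f′(x) = 3x². Iterate:
  r_0 = 2 (mod 5)
  r_1 = 22 (mod 25)
  r_2 = 122 (mod 125)
Final: r = 122 with f(r) ≡ 0 mod 5^3.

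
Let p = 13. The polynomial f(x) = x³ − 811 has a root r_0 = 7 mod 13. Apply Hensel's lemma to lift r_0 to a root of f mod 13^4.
r_3 = 11954 (mod 28561)

Hensel: r_{i+1} = r_i − f(r_i)/f′(r_i) mod 13^{i+2}, where f′(x) = 3x². Iterate:
  r_0 = 7 (mod 13)
  r_1 = 124 (mod 169)
  r_2 = 969 (mod 2197)
  r_3 = 11954 (mod 28561)
Final: r = 11954 with f(r) ≡ 0 mod 13^4.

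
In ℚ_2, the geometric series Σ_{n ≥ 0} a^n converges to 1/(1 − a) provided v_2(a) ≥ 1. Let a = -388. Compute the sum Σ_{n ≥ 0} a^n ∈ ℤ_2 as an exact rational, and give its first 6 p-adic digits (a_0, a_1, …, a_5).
Σ a^n = 1/(1 − a) = 1/389;  first 6 digits = (1, 0, 1, 1, 0, 0)

v_2(a) = 2 ≥ 1, so the series converges in ℤ_2 to 1/(1 − a) = 1/(1 − (-388)) = 1/389. Expand this rational in ℤ_2: compute digits iteratively via d_i = x_i mod 2, x_{i+1} = (x_i − d_i)/2. The first 6 digits are (1, 0, 1, 1, 0, 0).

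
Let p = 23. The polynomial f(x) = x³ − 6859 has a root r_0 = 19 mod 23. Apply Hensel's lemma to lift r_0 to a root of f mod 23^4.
r_3 = 19 (mod 279841)

Hensel: r_{i+1} = r_i − f(r_i)/f′(r_i) mod 23^{i+2}, where f′(x) = 3x². Iterate:
  r_0 = 19 (mod 23)
  r_1 = 19 (mod 529)
  r_2 = 19 (mod 12167)
  r_3 = 19 (mod 279841)
Final: r = 19 with f(r) ≡ 0 mod 23^4.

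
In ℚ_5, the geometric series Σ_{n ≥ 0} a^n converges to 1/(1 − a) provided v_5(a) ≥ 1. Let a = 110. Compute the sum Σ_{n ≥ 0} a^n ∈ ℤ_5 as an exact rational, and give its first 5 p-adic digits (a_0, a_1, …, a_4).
Σ a^n = 1/(1 − a) = -1/109;  first 5 digits = (1, 2, 3, 0, 0)

v_5(a) = 1 ≥ 1, so the series converges in ℤ_5 to 1/(1 − a) = 1/(1 − 110) = -1/109. Expand this rational in ℤ_5: compute digits iteratively via d_i = x_i mod 5, x_{i+1} = (x_i − d_i)/5. The first 5 digits are (1, 2, 3, 0, 0).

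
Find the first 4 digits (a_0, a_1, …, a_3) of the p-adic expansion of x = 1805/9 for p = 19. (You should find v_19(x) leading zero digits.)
(a_0, …, a_3) = (0, 0, 9, 8)

v_19(1805/9) = 2, so a_0 = ... = a_1 = 0. Factor out: x = 19^2 · u with u = 5/9 a unit in ℤ_19. Expand u iteratively via a_{v+i} = u_i mod 19, u_{i+1} = (u_i − a_{v+i})/19:
  u_0 = 5/9;  a_2 = 9;  u_1 = (u_0 − 9)/19 = -4/9
  u_1 = -4/9;  a_3 = 8;  u_2 = (u_1 − 8)/19 = -4/9
Digits: (0, 0, 9, 8).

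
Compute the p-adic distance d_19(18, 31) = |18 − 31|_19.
d_19(18, 31) = 1

Step 1 — x − y = 18 − 31 = -13. Step 2 — v_19(-13) = 0 (factor: -13 = −(19^0 · 13); the sign does not affect v_p). Step 3 — |x − y|_19 = 19^{0} = 1.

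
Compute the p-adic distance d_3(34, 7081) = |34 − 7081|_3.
d_3(34, 7081) = 1/243

Step 1 — x − y = 34 − 7081 = -7047. Step 2 — v_3(-7047) = 5 (factor: -7047 = −(3^5 · 29); the sign does not affect v_p). Step 3 — |x − y|_3 = 3^{-5} = 1/243.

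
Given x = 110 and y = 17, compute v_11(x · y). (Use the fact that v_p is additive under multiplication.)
v_11(1870) = 1

v_p(x) = 1 (factor: 110 = 11^1 · 10); v_p(y) = 0 (factor: 17 = 11^0 · 17). Additivity: v_p(xy) = v_p(x) + v_p(y) = 1 + 0 = 1. (Direct check: xy = 1870 = 11^1 · (170).)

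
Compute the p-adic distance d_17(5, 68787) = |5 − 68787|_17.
d_17(5, 68787) = 1/4913

Step 1 — x − y = 5 − 68787 = -68782. Step 2 — v_17(-68782) = 3 (factor: -68782 = −(17^3 · 14); the sign does not affect v_p). Step 3 — |x − y|_17 = 17^{-3} = 1/4913.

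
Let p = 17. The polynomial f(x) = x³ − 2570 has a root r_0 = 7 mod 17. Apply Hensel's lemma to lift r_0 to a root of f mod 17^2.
r_1 = 262 (mod 289)

Hensel: r_{i+1} = r_i − f(r_i)/f′(r_i) mod 17^{i+2}, where f′(x) = 3x². Iterate:
  r_0 = 7 (mod 17)
  r_1 = 262 (mod 289)
Final: r = 262 with f(r) ≡ 0 mod 17^2.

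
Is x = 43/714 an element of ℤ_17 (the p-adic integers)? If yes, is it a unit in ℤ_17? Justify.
x ∉ ℤ_17 (v_17(x) = -1 < 0)

ℤ_17 = {x ∈ ℚ_17 : v_17(x) ≥ 0} and ℤ_17^× = {x ∈ ℤ_17 : v_17(x) = 0}. Here v_17(43/714) = v_17(num) − v_17(den) = -1; compare against these criteria.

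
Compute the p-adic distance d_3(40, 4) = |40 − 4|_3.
d_3(40, 4) = 1/9

Step 1 — x − y = 40 − 4 = 36. Step 2 — v_3(36) = 2 (factor: 36 = (3^2 · 4); the sign does not affect v_p). Step 3 — |x − y|_3 = 3^{-2} = 1/9.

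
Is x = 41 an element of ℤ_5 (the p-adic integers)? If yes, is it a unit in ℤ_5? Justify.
x ∈ ℤ_5^× (unit); v_5(x) = 0

ℤ_5 = {x ∈ ℚ_5 : v_5(x) ≥ 0} and ℤ_5^× = {x ∈ ℤ_5 : v_5(x) = 0}. Here v_5(41) = v_5(num) − v_5(den) = 0; compare against these criteria.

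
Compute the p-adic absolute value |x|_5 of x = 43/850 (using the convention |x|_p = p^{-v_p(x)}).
|43/850|_5 = 25

Step 1 — compute v_5(x) by factoring powers of 5 out of the numerator and denominator: v_5(43/850) = -2. Step 2 — apply |x|_p = p^{-v_p(x)} = 5^{2} = 25.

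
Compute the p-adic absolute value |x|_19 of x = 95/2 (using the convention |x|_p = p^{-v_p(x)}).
|95/2|_19 = 1/19

Step 1 — compute v_19(x) by factoring powers of 19 out of the numerator and denominator: v_19(95/2) = 1. Step 2 — apply |x|_p = p^{-v_p(x)} = 19^{-1} = 1/19.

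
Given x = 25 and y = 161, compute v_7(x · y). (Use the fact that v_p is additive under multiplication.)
v_7(4025) = 1

v_p(x) = 0 (factor: 25 = 7^0 · 25); v_p(y) = 1 (factor: 161 = 7^1 · 23). Additivity: v_p(xy) = v_p(x) + v_p(y) = 0 + 1 = 1. (Direct check: xy = 4025 = 7^1 · (575).)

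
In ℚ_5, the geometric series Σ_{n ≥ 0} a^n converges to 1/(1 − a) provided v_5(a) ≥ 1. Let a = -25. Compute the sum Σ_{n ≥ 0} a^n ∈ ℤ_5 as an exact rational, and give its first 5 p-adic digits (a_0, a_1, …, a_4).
Σ a^n = 1/(1 − a) = 1/26;  first 5 digits = (1, 0, 4, 4, 0)

v_5(a) = 2 ≥ 1, so the series converges in ℤ_5 to 1/(1 − a) = 1/(1 − (-25)) = 1/26. Expand this rational in ℤ_5: compute digits iteratively via d_i = x_i mod 5, x_{i+1} = (x_i − d_i)/5. The first 5 digits are (1, 0, 4, 4, 0).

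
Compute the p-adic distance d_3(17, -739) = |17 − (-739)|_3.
d_3(17, -739) = 1/27

Step 1 — x − y = 17 − (-739) = 756. Step 2 — v_3(756) = 3 (factor: 756 = (3^3 · 28); the sign does not affect v_p). Step 3 — |x − y|_3 = 3^{-3} = 1/27.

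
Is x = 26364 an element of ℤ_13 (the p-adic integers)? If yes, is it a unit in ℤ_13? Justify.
x ∈ ℤ_13 but not a unit; v_13(x) = 3 > 0

ℤ_13 = {x ∈ ℚ_13 : v_13(x) ≥ 0} and ℤ_13^× = {x ∈ ℤ_13 : v_13(x) = 0}. Here v_13(26364) = v_13(num) − v_13(den) = 3; compare against these criteria.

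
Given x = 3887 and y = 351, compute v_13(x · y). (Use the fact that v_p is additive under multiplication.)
v_13(1364337) = 3

v_p(x) = 2 (factor: 3887 = 13^2 · 23); v_p(y) = 1 (factor: 351 = 13^1 · 27). Additivity: v_p(xy) = v_p(x) + v_p(y) = 2 + 1 = 3. (Direct check: xy = 1364337 = 13^3 · (621).)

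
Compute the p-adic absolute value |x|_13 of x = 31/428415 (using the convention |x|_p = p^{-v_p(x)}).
|31/428415|_13 = 28561

Step 1 — compute v_13(x) by factoring powers of 13 out of the numerator and denominator: v_13(31/428415) = -4. Step 2 — apply |x|_p = p^{-v_p(x)} = 13^{4} = 28561.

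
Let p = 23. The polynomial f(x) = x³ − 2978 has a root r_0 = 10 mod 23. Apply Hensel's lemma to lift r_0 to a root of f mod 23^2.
r_1 = 401 (mod 529)

Hensel: r_{i+1} = r_i − f(r_i)/f′(r_i) mod 23^{i+2}, where f′(x) = 3x². Iterate:
  r_0 = 10 (mod 23)
  r_1 = 401 (mod 529)
Final: r = 401 with f(r) ≡ 0 mod 23^2.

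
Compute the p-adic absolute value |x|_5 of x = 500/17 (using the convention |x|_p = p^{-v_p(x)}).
|500/17|_5 = 1/125

Step 1 — compute v_5(x) by factoring powers of 5 out of the numerator and denominator: v_5(500/17) = 3. Step 2 — apply |x|_p = p^{-v_p(x)} = 5^{-3} = 1/125.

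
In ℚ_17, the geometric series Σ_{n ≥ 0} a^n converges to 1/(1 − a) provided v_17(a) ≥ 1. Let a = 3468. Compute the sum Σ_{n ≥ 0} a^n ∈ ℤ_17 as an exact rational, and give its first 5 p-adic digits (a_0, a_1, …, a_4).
Σ a^n = 1/(1 − a) = -1/3467;  first 5 digits = (1, 0, 12, 0, 8)

v_17(a) = 2 ≥ 1, so the series converges in ℤ_17 to 1/(1 − a) = 1/(1 − 3468) = -1/3467. Expand this rational in ℤ_17: compute digits iteratively via d_i = x_i mod 17, x_{i+1} = (x_i − d_i)/17. The first 5 digits are (1, 0, 12, 0, 8).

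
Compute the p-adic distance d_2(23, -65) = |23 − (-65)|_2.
d_2(23, -65) = 1/8

Step 1 — x − y = 23 − (-65) = 88. Step 2 — v_2(88) = 3 (factor: 88 = (2^3 · 11); the sign does not affect v_p). Step 3 — |x − y|_2 = 2^{-3} = 1/8.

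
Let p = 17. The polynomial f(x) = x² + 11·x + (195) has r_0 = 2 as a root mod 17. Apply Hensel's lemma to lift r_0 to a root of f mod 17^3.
r_2 = 2858 (mod 4913)

Hensel: r_{i+1} = r_i − f(r_i)·(f′(r_i))^{-1} mod 17^{i+2}, f′(x) = 2x + 11. Iterate:
  r_0 = 2 (mod 17)
  r_1 = 257 (mod 289)
  r_2 = 2858 (mod 4913)
Final: r = 2858 satisfies f(r) ≡ 0 mod 17^3.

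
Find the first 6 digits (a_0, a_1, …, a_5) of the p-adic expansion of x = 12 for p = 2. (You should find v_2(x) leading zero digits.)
(a_0, …, a_5) = (0, 0, 1, 1, 0, 0)

v_2(12) = 2, so a_0 = ... = a_1 = 0. Factor out: x = 2^2 · u with u = 3 a unit in ℤ_2. Expand u iteratively via a_{v+i} = u_i mod 2, u_{i+1} = (u_i − a_{v+i})/2:
  u_0 = 3;  a_2 = 1;  u_1 = (u_0 − 1)/2 = 1
  u_1 = 1;  a_3 = 1;  u_2 = (u_1 − 1)/2 = 0
  u_2 = 0;  a_4 = 0;  u_3 = (u_2 − 0)/2 = 0
  u_3 = 0;  a_5 = 0;  u_4 = (u_3 − 0)/2 = 0
Digits: (0, 0, 1, 1, 0, 0).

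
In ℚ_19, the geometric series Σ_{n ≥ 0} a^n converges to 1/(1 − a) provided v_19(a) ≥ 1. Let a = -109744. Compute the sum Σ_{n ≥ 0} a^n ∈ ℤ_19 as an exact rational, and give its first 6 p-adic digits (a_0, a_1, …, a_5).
Σ a^n = 1/(1 − a) = 1/109745;  first 6 digits = (1, 0, 0, 3, 18, 18)

v_19(a) = 3 ≥ 1, so the series converges in ℤ_19 to 1/(1 − a) = 1/(1 − (-109744)) = 1/109745. Expand this rational in ℤ_19: compute digits iteratively via d_i = x_i mod 19, x_{i+1} = (x_i − d_i)/19. The first 6 digits are (1, 0, 0, 3, 18, 18).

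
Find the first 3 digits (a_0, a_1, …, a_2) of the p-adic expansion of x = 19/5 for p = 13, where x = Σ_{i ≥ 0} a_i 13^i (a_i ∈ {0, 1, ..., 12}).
(a_0, …, a_2) = (9, 10, 7)

v_13(19/5) = 0 (numerator and denominator both coprime to 13), so x ∈ ℤ_13^×. Compute digits iteratively via a_i = x_i mod 13, x_{i+1} = (x_i − a_i)/13, with x_0 = x:
  x_0 = 19/5;  a_0 = 9;  x_1 = (x_0 − 9)/13 = -2/5
  x_1 = -2/5;  a_1 = 10;  x_2 = (x_1 − 10)/13 = -4/5
  x_2 = -4/5;  a_2 = 7;  x_3 = (x_2 − 7)/13 = -3/5
Digits: (9, 10, 7).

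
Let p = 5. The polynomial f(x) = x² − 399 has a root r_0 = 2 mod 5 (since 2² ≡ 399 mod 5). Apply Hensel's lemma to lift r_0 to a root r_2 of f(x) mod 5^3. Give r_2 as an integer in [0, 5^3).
r_2 = 32 (mod 125)

Hensel's recurrence: r_{i+1} = r_i − f(r_i)·(f′(r_i))^{-1} mod 5^{i+2}, with f′(x) = 2x. Iterate:
  r_0 = 2 (mod 5)
  r_1 = 7 (mod 25)
  r_2 = 32 (mod 125)
Final: r_2 = 32, and one checks f(r_2) ≡ 0 mod 5^3.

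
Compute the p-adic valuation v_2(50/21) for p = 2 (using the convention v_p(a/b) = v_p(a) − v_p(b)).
v_2(50/21) = 1

Factor powers of 2 from the numerator and denominator of the reduced fraction: 50 = 2^1 · 25 and 21 = 2^0 · 21. Apply v_p(a/b) = v_p(a) − v_p(b): v_2(50/21) = 1 − 0 = 1.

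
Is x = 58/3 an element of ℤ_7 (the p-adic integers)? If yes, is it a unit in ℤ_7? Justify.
x ∈ ℤ_7^× (unit); v_7(x) = 0

ℤ_7 = {x ∈ ℚ_7 : v_7(x) ≥ 0} and ℤ_7^× = {x ∈ ℤ_7 : v_7(x) = 0}. Here v_7(58/3) = v_7(num) − v_7(den) = 0; compare against these criteria.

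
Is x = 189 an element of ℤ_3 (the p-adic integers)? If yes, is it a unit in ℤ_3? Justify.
x ∈ ℤ_3 but not a unit; v_3(x) = 3 > 0

ℤ_3 = {x ∈ ℚ_3 : v_3(x) ≥ 0} and ℤ_3^× = {x ∈ ℤ_3 : v_3(x) = 0}. Here v_3(189) = v_3(num) − v_3(den) = 3; compare against these criteria.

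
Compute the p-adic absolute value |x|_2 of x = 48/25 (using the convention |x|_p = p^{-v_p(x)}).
|48/25|_2 = 1/16

Step 1 — compute v_2(x) by factoring powers of 2 out of the numerator and denominator: v_2(48/25) = 4. Step 2 — apply |x|_p = p^{-v_p(x)} = 2^{-4} = 1/16.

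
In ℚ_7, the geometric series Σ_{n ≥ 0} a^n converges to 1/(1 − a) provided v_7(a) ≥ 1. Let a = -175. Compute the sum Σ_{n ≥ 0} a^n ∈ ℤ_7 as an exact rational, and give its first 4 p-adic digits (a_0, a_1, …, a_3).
Σ a^n = 1/(1 − a) = 1/176;  first 4 digits = (1, 3, 5, 3)

v_7(a) = 1 ≥ 1, so the series converges in ℤ_7 to 1/(1 − a) = 1/(1 − (-175)) = 1/176. Expand this rational in ℤ_7: compute digits iteratively via d_i = x_i mod 7, x_{i+1} = (x_i − d_i)/7. The first 4 digits are (1, 3, 5, 3).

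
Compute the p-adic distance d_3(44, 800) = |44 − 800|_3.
d_3(44, 800) = 1/27

Step 1 — x − y = 44 − 800 = -756. Step 2 — v_3(-756) = 3 (factor: -756 = −(3^3 · 28); the sign does not affect v_p). Step 3 — |x − y|_3 = 3^{-3} = 1/27.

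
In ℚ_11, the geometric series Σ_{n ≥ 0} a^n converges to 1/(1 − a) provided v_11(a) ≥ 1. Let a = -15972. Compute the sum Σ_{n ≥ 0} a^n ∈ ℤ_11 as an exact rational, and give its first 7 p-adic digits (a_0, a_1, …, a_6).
Σ a^n = 1/(1 − a) = 1/15973;  first 7 digits = (1, 0, 0, 10, 9, 10, 0)

v_11(a) = 3 ≥ 1, so the series converges in ℤ_11 to 1/(1 − a) = 1/(1 − (-15972)) = 1/15973. Expand this rational in ℤ_11: compute digits iteratively via d_i = x_i mod 11, x_{i+1} = (x_i − d_i)/11. The first 7 digits are (1, 0, 0, 10, 9, 10, 0).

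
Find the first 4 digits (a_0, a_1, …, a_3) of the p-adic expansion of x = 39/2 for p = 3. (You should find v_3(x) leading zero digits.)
(a_0, …, a_3) = (0, 2, 0, 2)

v_3(39/2) = 1, so a_0 = ... = a_0 = 0. Factor out: x = 3^1 · u with u = 13/2 a unit in ℤ_3. Expand u iteratively via a_{v+i} = u_i mod 3, u_{i+1} = (u_i − a_{v+i})/3:
  u_0 = 13/2;  a_1 = 2;  u_1 = (u_0 − 2)/3 = 3/2
  u_1 = 3/2;  a_2 = 0;  u_2 = (u_1 − 0)/3 = 1/2
  u_2 = 1/2;  a_3 = 2;  u_3 = (u_2 − 2)/3 = -1/2
Digits: (0, 2, 0, 2).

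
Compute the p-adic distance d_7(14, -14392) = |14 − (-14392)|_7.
d_7(14, -14392) = 1/2401

Step 1 — x − y = 14 − (-14392) = 14406. Step 2 — v_7(14406) = 4 (factor: 14406 = (7^4 · 6); the sign does not affect v_p). Step 3 — |x − y|_7 = 7^{-4} = 1/2401.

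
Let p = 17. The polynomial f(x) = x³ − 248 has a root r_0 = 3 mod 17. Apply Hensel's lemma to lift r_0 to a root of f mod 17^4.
r_3 = 34445 (mod 83521)

Hensel: r_{i+1} = r_i − f(r_i)/f′(r_i) mod 17^{i+2}, where f′(x) = 3x². Iterate:
  r_0 = 3 (mod 17)
  r_1 = 54 (mod 289)
  r_2 = 54 (mod 4913)
  r_3 = 34445 (mod 83521)
Final: r = 34445 with f(r) ≡ 0 mod 17^4.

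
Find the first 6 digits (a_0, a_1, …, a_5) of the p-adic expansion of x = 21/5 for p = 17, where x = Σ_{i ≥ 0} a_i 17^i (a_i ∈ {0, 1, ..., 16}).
(a_0, …, a_5) = (11, 3, 10, 13, 6, 3)

v_17(21/5) = 0 (numerator and denominator both coprime to 17), so x ∈ ℤ_17^×. Compute digits iteratively via a_i = x_i mod 17, x_{i+1} = (x_i − a_i)/17, with x_0 = x:
  x_0 = 21/5;  a_0 = 11;  x_1 = (x_0 − 11)/17 = -2/5
  x_1 = -2/5;  a_1 = 3;  x_2 = (x_1 − 3)/17 = -1/5
  x_2 = -1/5;  a_2 = 10;  x_3 = (x_2 − 10)/17 = -3/5
  x_3 = -3/5;  a_3 = 13;  x_4 = (x_3 − 13)/17 = -4/5
  x_4 = -4/5;  a_4 = 6;  x_5 = (x_4 − 6)/17 = -2/5
  x_5 = -2/5;  a_5 = 3;  x_6 = (x_5 − 3)/17 = -1/5
Digits: (11, 3, 10, 13, 6, 3).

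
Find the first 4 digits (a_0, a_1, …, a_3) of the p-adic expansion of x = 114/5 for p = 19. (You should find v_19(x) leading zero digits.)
(a_0, …, a_3) = (0, 5, 15, 3)

v_19(114/5) = 1, so a_0 = ... = a_0 = 0. Factor out: x = 19^1 · u with u = 6/5 a unit in ℤ_19. Expand u iteratively via a_{v+i} = u_i mod 19, u_{i+1} = (u_i − a_{v+i})/19:
  u_0 = 6/5;  a_1 = 5;  u_1 = (u_0 − 5)/19 = -1/5
  u_1 = -1/5;  a_2 = 15;  u_2 = (u_1 − 15)/19 = -4/5
  u_2 = -4/5;  a_3 = 3;  u_3 = (u_2 − 3)/19 = -1/5
Digits: (0, 5, 15, 3).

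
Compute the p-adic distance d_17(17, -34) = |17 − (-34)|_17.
d_17(17, -34) = 1/17

Step 1 — x − y = 17 − (-34) = 51. Step 2 — v_17(51) = 1 (factor: 51 = (17^1 · 3); the sign does not affect v_p). Step 3 — |x − y|_17 = 17^{-1} = 1/17.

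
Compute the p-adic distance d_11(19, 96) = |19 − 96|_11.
d_11(19, 96) = 1/11

Step 1 — x − y = 19 − 96 = -77. Step 2 — v_11(-77) = 1 (factor: -77 = −(11^1 · 7); the sign does not affect v_p). Step 3 — |x − y|_11 = 11^{-1} = 1/11.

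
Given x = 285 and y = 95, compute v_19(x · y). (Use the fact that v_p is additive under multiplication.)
v_19(27075) = 2

v_p(x) = 1 (factor: 285 = 19^1 · 15); v_p(y) = 1 (factor: 95 = 19^1 · 5). Additivity: v_p(xy) = v_p(x) + v_p(y) = 1 + 1 = 2. (Direct check: xy = 27075 = 19^2 · (75).)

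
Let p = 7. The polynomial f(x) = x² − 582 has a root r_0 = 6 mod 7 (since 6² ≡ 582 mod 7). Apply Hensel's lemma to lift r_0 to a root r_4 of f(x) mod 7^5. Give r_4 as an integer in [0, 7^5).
r_4 = 5760 (mod 16807)

Hensel's recurrence: r_{i+1} = r_i − f(r_i)·(f′(r_i))^{-1} mod 7^{i+2}, with f′(x) = 2x. Iterate:
  r_0 = 6 (mod 7)
  r_1 = 27 (mod 49)
  r_2 = 272 (mod 343)
  r_3 = 958 (mod 2401)
  r_4 = 5760 (mod 16807)
Final: r_4 = 5760, and one checks f(r_4) ≡ 0 mod 7^5.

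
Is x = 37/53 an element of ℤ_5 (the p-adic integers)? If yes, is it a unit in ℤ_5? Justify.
x ∈ ℤ_5^× (unit); v_5(x) = 0

ℤ_5 = {x ∈ ℚ_5 : v_5(x) ≥ 0} and ℤ_5^× = {x ∈ ℤ_5 : v_5(x) = 0}. Here v_5(37/53) = v_5(num) − v_5(den) = 0; compare against these criteria.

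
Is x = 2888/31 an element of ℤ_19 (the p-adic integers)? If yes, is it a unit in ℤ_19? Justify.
x ∈ ℤ_19 but not a unit; v_19(x) = 2 > 0

ℤ_19 = {x ∈ ℚ_19 : v_19(x) ≥ 0} and ℤ_19^× = {x ∈ ℤ_19 : v_19(x) = 0}. Here v_19(2888/31) = v_19(num) − v_19(den) = 2; compare against these criteria.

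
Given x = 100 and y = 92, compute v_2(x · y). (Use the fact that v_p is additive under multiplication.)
v_2(9200) = 4

v_p(x) = 2 (factor: 100 = 2^2 · 25); v_p(y) = 2 (factor: 92 = 2^2 · 23). Additivity: v_p(xy) = v_p(x) + v_p(y) = 2 + 2 = 4. (Direct check: xy = 9200 = 2^4 · (575).)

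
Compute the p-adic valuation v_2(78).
v_2(78) = 1

v_2(n) is the largest exponent k such that 2^k divides n. Factor out: 78 = 2^1 · 39. (Sign doesn't affect v_p.) So v_2(78) = 1.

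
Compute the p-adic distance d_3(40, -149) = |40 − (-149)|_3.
d_3(40, -149) = 1/27

Step 1 — x − y = 40 − (-149) = 189. Step 2 — v_3(189) = 3 (factor: 189 = (3^3 · 7); the sign does not affect v_p). Step 3 — |x − y|_3 = 3^{-3} = 1/27.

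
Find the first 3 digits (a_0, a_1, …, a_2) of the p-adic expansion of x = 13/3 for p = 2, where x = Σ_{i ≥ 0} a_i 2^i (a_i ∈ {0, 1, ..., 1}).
(a_0, …, a_2) = (1, 1, 1)

v_2(13/3) = 0 (numerator and denominator both coprime to 2), so x ∈ ℤ_2^×. Compute digits iteratively via a_i = x_i mod 2, x_{i+1} = (x_i − a_i)/2, with x_0 = x:
  x_0 = 13/3;  a_0 = 1;  x_1 = (x_0 − 1)/2 = 5/3
  x_1 = 5/3;  a_1 = 1;  x_2 = (x_1 − 1)/2 = 1/3
  x_2 = 1/3;  a_2 = 1;  x_3 = (x_2 − 1)/2 = -1/3
Digits: (1, 1, 1).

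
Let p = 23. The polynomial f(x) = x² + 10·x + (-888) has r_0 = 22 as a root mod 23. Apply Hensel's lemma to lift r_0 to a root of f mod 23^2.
r_1 = 45 (mod 529)

Hensel: r_{i+1} = r_i − f(r_i)·(f′(r_i))^{-1} mod 23^{i+2}, f′(x) = 2x + 10. Iterate:
  r_0 = 22 (mod 23)
  r_1 = 45 (mod 529)
Final: r = 45 satisfies f(r) ≡ 0 mod 23^2.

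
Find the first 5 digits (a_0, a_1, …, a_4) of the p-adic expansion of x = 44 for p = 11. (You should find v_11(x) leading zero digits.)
(a_0, …, a_4) = (0, 4, 0, 0, 0)

v_11(44) = 1, so a_0 = ... = a_0 = 0. Factor out: x = 11^1 · u with u = 4 a unit in ℤ_11. Expand u iteratively via a_{v+i} = u_i mod 11, u_{i+1} = (u_i − a_{v+i})/11:
  u_0 = 4;  a_1 = 4;  u_1 = (u_0 − 4)/11 = 0
  u_1 = 0;  a_2 = 0;  u_2 = (u_1 − 0)/11 = 0
  u_2 = 0;  a_3 = 0;  u_3 = (u_2 − 0)/11 = 0
  u_3 = 0;  a_4 = 0;  u_4 = (u_3 − 0)/11 = 0
Digits: (0, 4, 0, 0, 0).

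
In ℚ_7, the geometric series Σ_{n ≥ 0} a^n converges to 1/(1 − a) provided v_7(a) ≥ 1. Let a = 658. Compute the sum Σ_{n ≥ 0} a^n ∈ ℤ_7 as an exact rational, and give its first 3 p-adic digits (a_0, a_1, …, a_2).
Σ a^n = 1/(1 − a) = -1/657;  first 3 digits = (1, 3, 1)

v_7(a) = 1 ≥ 1, so the series converges in ℤ_7 to 1/(1 − a) = 1/(1 − 658) = -1/657. Expand this rational in ℤ_7: compute digits iteratively via d_i = x_i mod 7, x_{i+1} = (x_i − d_i)/7. The first 3 digits are (1, 3, 1).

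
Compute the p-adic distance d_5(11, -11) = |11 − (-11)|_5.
d_5(11, -11) = 1

Step 1 — x − y = 11 − (-11) = 22. Step 2 — v_5(22) = 0 (factor: 22 = (5^0 · 22); the sign does not affect v_p). Step 3 — |x − y|_5 = 5^{0} = 1.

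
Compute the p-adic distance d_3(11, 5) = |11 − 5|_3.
d_3(11, 5) = 1/3

Step 1 — x − y = 11 − 5 = 6. Step 2 — v_3(6) = 1 (factor: 6 = (3^1 · 2); the sign does not affect v_p). Step 3 — |x − y|_3 = 3^{-1} = 1/3.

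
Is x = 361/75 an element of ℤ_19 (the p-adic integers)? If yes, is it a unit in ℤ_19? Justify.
x ∈ ℤ_19 but not a unit; v_19(x) = 2 > 0

ℤ_19 = {x ∈ ℚ_19 : v_19(x) ≥ 0} and ℤ_19^× = {x ∈ ℤ_19 : v_19(x) = 0}. Here v_19(361/75) = v_19(num) − v_19(den) = 2; compare against these criteria.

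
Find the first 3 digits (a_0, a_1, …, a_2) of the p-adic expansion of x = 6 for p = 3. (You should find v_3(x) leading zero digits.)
(a_0, …, a_2) = (0, 2, 0)

v_3(6) = 1, so a_0 = ... = a_0 = 0. Factor out: x = 3^1 · u with u = 2 a unit in ℤ_3. Expand u iteratively via a_{v+i} = u_i mod 3, u_{i+1} = (u_i − a_{v+i})/3:
  u_0 = 2;  a_1 = 2;  u_1 = (u_0 − 2)/3 = 0
  u_1 = 0;  a_2 = 0;  u_2 = (u_1 − 0)/3 = 0
Digits: (0, 2, 0).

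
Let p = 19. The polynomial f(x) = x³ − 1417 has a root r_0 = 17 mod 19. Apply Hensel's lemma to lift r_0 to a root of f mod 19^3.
r_2 = 3095 (mod 6859)

Hensel: r_{i+1} = r_i − f(r_i)/f′(r_i) mod 19^{i+2}, where f′(x) = 3x². Iterate:
  r_0 = 17 (mod 19)
  r_1 = 207 (mod 361)
  r_2 = 3095 (mod 6859)
Final: r = 3095 with f(r) ≡ 0 mod 19^3.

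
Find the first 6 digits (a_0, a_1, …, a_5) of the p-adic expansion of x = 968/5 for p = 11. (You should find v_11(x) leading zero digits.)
(a_0, …, a_5) = (0, 0, 6, 4, 4, 4)

v_11(968/5) = 2, so a_0 = ... = a_1 = 0. Factor out: x = 11^2 · u with u = 8/5 a unit in ℤ_11. Expand u iteratively via a_{v+i} = u_i mod 11, u_{i+1} = (u_i − a_{v+i})/11:
  u_0 = 8/5;  a_2 = 6;  u_1 = (u_0 − 6)/11 = -2/5
  u_1 = -2/5;  a_3 = 4;  u_2 = (u_1 − 4)/11 = -2/5
  u_2 = -2/5;  a_4 = 4;  u_3 = (u_2 − 4)/11 = -2/5
  u_3 = -2/5;  a_5 = 4;  u_4 = (u_3 − 4)/11 = -2/5
Digits: (0, 0, 6, 4, 4, 4).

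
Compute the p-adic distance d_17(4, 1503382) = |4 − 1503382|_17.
d_17(4, 1503382) = 1/83521

Step 1 — x − y = 4 − 1503382 = -1503378. Step 2 — v_17(-1503378) = 4 (factor: -1503378 = −(17^4 · 18); the sign does not affect v_p). Step 3 — |x − y|_17 = 17^{-4} = 1/83521.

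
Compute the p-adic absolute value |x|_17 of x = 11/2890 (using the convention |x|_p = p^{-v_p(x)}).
|11/2890|_17 = 289

Step 1 — compute v_17(x) by factoring powers of 17 out of the numerator and denominator: v_17(11/2890) = -2. Step 2 — apply |x|_p = p^{-v_p(x)} = 17^{2} = 289.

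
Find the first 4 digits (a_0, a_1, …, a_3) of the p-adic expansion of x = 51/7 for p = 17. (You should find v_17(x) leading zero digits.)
(a_0, …, a_3) = (0, 15, 4, 7)

v_17(51/7) = 1, so a_0 = ... = a_0 = 0. Factor out: x = 17^1 · u with u = 3/7 a unit in ℤ_17. Expand u iteratively via a_{v+i} = u_i mod 17, u_{i+1} = (u_i − a_{v+i})/17:
  u_0 = 3/7;  a_1 = 15;  u_1 = (u_0 − 15)/17 = -6/7
  u_1 = -6/7;  a_2 = 4;  u_2 = (u_1 − 4)/17 = -2/7
  u_2 = -2/7;  a_3 = 7;  u_3 = (u_2 − 7)/17 = -3/7
Digits: (0, 15, 4, 7).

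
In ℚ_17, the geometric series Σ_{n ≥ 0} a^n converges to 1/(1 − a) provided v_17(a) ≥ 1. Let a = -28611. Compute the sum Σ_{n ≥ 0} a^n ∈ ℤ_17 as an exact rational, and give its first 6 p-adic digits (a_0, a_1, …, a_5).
Σ a^n = 1/(1 − a) = 1/28612;  first 6 digits = (1, 0, 3, 11, 8, 15)

v_17(a) = 2 ≥ 1, so the series converges in ℤ_17 to 1/(1 − a) = 1/(1 − (-28611)) = 1/28612. Expand this rational in ℤ_17: compute digits iteratively via d_i = x_i mod 17, x_{i+1} = (x_i − d_i)/17. The first 6 digits are (1, 0, 3, 11, 8, 15).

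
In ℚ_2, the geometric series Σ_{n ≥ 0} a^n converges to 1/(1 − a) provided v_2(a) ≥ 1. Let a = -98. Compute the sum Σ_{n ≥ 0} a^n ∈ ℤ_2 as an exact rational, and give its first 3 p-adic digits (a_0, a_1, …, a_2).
Σ a^n = 1/(1 − a) = 1/99;  first 3 digits = (1, 1, 0)

v_2(a) = 1 ≥ 1, so the series converges in ℤ_2 to 1/(1 − a) = 1/(1 − (-98)) = 1/99. Expand this rational in ℤ_2: compute digits iteratively via d_i = x_i mod 2, x_{i+1} = (x_i − d_i)/2. The first 3 digits are (1, 1, 0).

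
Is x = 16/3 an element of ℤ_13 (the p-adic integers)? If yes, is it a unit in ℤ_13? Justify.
x ∈ ℤ_13^× (unit); v_13(x) = 0

ℤ_13 = {x ∈ ℚ_13 : v_13(x) ≥ 0} and ℤ_13^× = {x ∈ ℤ_13 : v_13(x) = 0}. Here v_13(16/3) = v_13(num) − v_13(den) = 0; compare against these criteria.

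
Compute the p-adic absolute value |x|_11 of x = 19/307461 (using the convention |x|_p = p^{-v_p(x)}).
|19/307461|_11 = 14641

Step 1 — compute v_11(x) by factoring powers of 11 out of the numerator and denominator: v_11(19/307461) = -4. Step 2 — apply |x|_p = p^{-v_p(x)} = 11^{4} = 14641.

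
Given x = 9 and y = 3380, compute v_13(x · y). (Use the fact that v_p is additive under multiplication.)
v_13(30420) = 2

v_p(x) = 0 (factor: 9 = 13^0 · 9); v_p(y) = 2 (factor: 3380 = 13^2 · 20). Additivity: v_p(xy) = v_p(x) + v_p(y) = 0 + 2 = 2. (Direct check: xy = 30420 = 13^2 · (180).)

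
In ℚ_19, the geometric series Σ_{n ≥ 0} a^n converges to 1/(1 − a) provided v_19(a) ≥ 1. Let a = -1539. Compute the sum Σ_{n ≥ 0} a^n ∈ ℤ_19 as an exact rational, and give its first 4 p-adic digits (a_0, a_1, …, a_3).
Σ a^n = 1/(1 − a) = 1/1540;  first 4 digits = (1, 14, 1, 11)

v_19(a) = 1 ≥ 1, so the series converges in ℤ_19 to 1/(1 − a) = 1/(1 − (-1539)) = 1/1540. Expand this rational in ℤ_19: compute digits iteratively via d_i = x_i mod 19, x_{i+1} = (x_i − d_i)/19. The first 4 digits are (1, 14, 1, 11).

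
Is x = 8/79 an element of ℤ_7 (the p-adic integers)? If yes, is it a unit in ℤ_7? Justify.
x ∈ ℤ_7^× (unit); v_7(x) = 0

ℤ_7 = {x ∈ ℚ_7 : v_7(x) ≥ 0} and ℤ_7^× = {x ∈ ℤ_7 : v_7(x) = 0}. Here v_7(8/79) = v_7(num) − v_7(den) = 0; compare against these criteria.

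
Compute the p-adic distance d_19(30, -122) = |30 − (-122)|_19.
d_19(30, -122) = 1/19

Step 1 — x − y = 30 − (-122) = 152. Step 2 — v_19(152) = 1 (factor: 152 = (19^1 · 8); the sign does not affect v_p). Step 3 — |x − y|_19 = 19^{-1} = 1/19.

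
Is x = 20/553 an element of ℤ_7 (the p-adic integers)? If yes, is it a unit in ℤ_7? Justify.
x ∉ ℤ_7 (v_7(x) = -1 < 0)

ℤ_7 = {x ∈ ℚ_7 : v_7(x) ≥ 0} and ℤ_7^× = {x ∈ ℤ_7 : v_7(x) = 0}. Here v_7(20/553) = v_7(num) − v_7(den) = -1; compare against these criteria.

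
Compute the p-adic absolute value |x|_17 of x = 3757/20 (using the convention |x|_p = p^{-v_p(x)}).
|3757/20|_17 = 1/289

Step 1 — compute v_17(x) by factoring powers of 17 out of the numerator and denominator: v_17(3757/20) = 2. Step 2 — apply |x|_p = p^{-v_p(x)} = 17^{-2} = 1/289.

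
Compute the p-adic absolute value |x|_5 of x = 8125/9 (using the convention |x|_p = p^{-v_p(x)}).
|8125/9|_5 = 1/625

Step 1 — compute v_5(x) by factoring powers of 5 out of the numerator and denominator: v_5(8125/9) = 4. Step 2 — apply |x|_p = p^{-v_p(x)} = 5^{-4} = 1/625.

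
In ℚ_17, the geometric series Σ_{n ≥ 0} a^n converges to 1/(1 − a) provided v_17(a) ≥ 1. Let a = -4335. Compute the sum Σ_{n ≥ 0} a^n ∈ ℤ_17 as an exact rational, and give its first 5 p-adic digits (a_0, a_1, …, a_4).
Σ a^n = 1/(1 − a) = 1/4336;  first 5 digits = (1, 0, 2, 16, 3)

v_17(a) = 2 ≥ 1, so the series converges in ℤ_17 to 1/(1 − a) = 1/(1 − (-4335)) = 1/4336. Expand this rational in ℤ_17: compute digits iteratively via d_i = x_i mod 17, x_{i+1} = (x_i − d_i)/17. The first 5 digits are (1, 0, 2, 16, 3).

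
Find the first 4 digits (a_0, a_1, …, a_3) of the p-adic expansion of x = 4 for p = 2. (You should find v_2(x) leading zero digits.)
(a_0, …, a_3) = (0, 0, 1, 0)

v_2(4) = 2, so a_0 = ... = a_1 = 0. Factor out: x = 2^2 · u with u = 1 a unit in ℤ_2. Expand u iteratively via a_{v+i} = u_i mod 2, u_{i+1} = (u_i − a_{v+i})/2:
  u_0 = 1;  a_2 = 1;  u_1 = (u_0 − 1)/2 = 0
  u_1 = 0;  a_3 = 0;  u_2 = (u_1 − 0)/2 = 0
Digits: (0, 0, 1, 0).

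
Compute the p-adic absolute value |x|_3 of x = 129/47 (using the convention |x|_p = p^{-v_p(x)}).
|129/47|_3 = 1/3

Step 1 — compute v_3(x) by factoring powers of 3 out of the numerator and denominator: v_3(129/47) = 1. Step 2 — apply |x|_p = p^{-v_p(x)} = 3^{-1} = 1/3.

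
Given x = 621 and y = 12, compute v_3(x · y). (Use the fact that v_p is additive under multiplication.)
v_3(7452) = 4

v_p(x) = 3 (factor: 621 = 3^3 · 23); v_p(y) = 1 (factor: 12 = 3^1 · 4). Additivity: v_p(xy) = v_p(x) + v_p(y) = 3 + 1 = 4. (Direct check: xy = 7452 = 3^4 · (92).)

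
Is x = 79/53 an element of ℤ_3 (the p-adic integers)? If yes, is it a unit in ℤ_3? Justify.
x ∈ ℤ_3^× (unit); v_3(x) = 0

ℤ_3 = {x ∈ ℚ_3 : v_3(x) ≥ 0} and ℤ_3^× = {x ∈ ℤ_3 : v_3(x) = 0}. Here v_3(79/53) = v_3(num) − v_3(den) = 0; compare against these criteria.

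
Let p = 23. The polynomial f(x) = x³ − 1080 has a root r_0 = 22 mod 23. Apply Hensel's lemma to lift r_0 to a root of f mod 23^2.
r_1 = 183 (mod 529)

Hensel: r_{i+1} = r_i − f(r_i)/f′(r_i) mod 23^{i+2}, where f′(x) = 3x². Iterate:
  r_0 = 22 (mod 23)
  r_1 = 183 (mod 529)
Final: r = 183 with f(r) ≡ 0 mod 23^2.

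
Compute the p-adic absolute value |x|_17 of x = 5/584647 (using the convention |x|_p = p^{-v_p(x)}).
|5/584647|_17 = 83521

Step 1 — compute v_17(x) by factoring powers of 17 out of the numerator and denominator: v_17(5/584647) = -4. Step 2 — apply |x|_p = p^{-v_p(x)} = 17^{4} = 83521.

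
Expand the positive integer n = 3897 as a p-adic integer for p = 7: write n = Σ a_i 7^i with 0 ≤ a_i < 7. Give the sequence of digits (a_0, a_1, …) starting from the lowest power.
(a_0, a_1, …) = (5, 3, 2, 4, 1)

Repeated division by 7 gives the digits low-to-high: 3897 = 5 + 3·7^1 + 2·7^2 + 4·7^3 + 1·7^4. Digit sequence: (5, 3, 2, 4, 1).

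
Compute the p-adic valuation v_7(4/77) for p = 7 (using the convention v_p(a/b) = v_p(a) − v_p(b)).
v_7(4/77) = -1

Factor powers of 7 from the numerator and denominator of the reduced fraction: 4 = 7^0 · 4 and 77 = 7^1 · 11. Apply v_p(a/b) = v_p(a) − v_p(b): v_7(4/77) = 0 − 1 = -1.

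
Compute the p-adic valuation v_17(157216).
v_17(157216) = 3

v_17(n) is the largest exponent k such that 17^k divides n. Factor out: 157216 = 17^3 · 32. (Sign doesn't affect v_p.) So v_17(157216) = 3.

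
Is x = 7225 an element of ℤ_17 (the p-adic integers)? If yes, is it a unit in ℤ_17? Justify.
x ∈ ℤ_17 but not a unit; v_17(x) = 2 > 0

ℤ_17 = {x ∈ ℚ_17 : v_17(x) ≥ 0} and ℤ_17^× = {x ∈ ℤ_17 : v_17(x) = 0}. Here v_17(7225) = v_17(num) − v_17(den) = 2; compare against these criteria.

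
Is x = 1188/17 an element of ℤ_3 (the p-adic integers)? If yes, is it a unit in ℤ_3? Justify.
x ∈ ℤ_3 but not a unit; v_3(x) = 3 > 0

ℤ_3 = {x ∈ ℚ_3 : v_3(x) ≥ 0} and ℤ_3^× = {x ∈ ℤ_3 : v_3(x) = 0}. Here v_3(1188/17) = v_3(num) − v_3(den) = 3; compare against these criteria.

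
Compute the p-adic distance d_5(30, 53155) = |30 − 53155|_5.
d_5(30, 53155) = 1/3125

Step 1 — x − y = 30 − 53155 = -53125. Step 2 — v_5(-53125) = 5 (factor: -53125 = −(5^5 · 17); the sign does not affect v_p). Step 3 — |x − y|_5 = 5^{-5} = 1/3125.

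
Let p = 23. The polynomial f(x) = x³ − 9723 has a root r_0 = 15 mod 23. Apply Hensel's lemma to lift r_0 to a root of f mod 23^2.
r_1 = 15 (mod 529)

Hensel: r_{i+1} = r_i − f(r_i)/f′(r_i) mod 23^{i+2}, where f′(x) = 3x². Iterate:
  r_0 = 15 (mod 23)
  r_1 = 15 (mod 529)
Final: r = 15 with f(r) ≡ 0 mod 23^2.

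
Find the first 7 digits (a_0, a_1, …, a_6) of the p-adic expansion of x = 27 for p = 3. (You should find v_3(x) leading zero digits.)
(a_0, …, a_6) = (0, 0, 0, 1, 0, 0, 0)

v_3(27) = 3, so a_0 = ... = a_2 = 0. Factor out: x = 3^3 · u with u = 1 a unit in ℤ_3. Expand u iteratively via a_{v+i} = u_i mod 3, u_{i+1} = (u_i − a_{v+i})/3:
  u_0 = 1;  a_3 = 1;  u_1 = (u_0 − 1)/3 = 0
  u_1 = 0;  a_4 = 0;  u_2 = (u_1 − 0)/3 = 0
  u_2 = 0;  a_5 = 0;  u_3 = (u_2 − 0)/3 = 0
  u_3 = 0;  a_6 = 0;  u_4 = (u_3 − 0)/3 = 0
Digits: (0, 0, 0, 1, 0, 0, 0).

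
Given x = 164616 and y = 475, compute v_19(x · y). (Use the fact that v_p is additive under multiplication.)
v_19(78192600) = 4

v_p(x) = 3 (factor: 164616 = 19^3 · 24); v_p(y) = 1 (factor: 475 = 19^1 · 25). Additivity: v_p(xy) = v_p(x) + v_p(y) = 3 + 1 = 4. (Direct check: xy = 78192600 = 19^4 · (600).)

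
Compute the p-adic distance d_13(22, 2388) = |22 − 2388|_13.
d_13(22, 2388) = 1/169

Step 1 — x − y = 22 − 2388 = -2366. Step 2 — v_13(-2366) = 2 (factor: -2366 = −(13^2 · 14); the sign does not affect v_p). Step 3 — |x − y|_13 = 13^{-2} = 1/169.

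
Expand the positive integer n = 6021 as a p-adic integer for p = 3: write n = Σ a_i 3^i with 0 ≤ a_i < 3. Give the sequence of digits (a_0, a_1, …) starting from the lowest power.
(a_0, a_1, …) = (0, 0, 0, 1, 2, 0, 2, 2)

Repeated division by 3 gives the digits low-to-high: 6021 = 1·3^3 + 2·3^4 + 2·3^6 + 2·3^7. Digit sequence: (0, 0, 0, 1, 2, 0, 2, 2).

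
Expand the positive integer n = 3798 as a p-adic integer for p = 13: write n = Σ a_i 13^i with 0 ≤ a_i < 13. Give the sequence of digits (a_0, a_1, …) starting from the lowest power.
(a_0, a_1, …) = (2, 6, 9, 1)

Repeated division by 13 gives the digits low-to-high: 3798 = 2 + 6·13^1 + 9·13^2 + 1·13^3. Digit sequence: (2, 6, 9, 1).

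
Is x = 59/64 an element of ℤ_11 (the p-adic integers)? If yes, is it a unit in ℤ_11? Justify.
x ∈ ℤ_11^× (unit); v_11(x) = 0

ℤ_11 = {x ∈ ℚ_11 : v_11(x) ≥ 0} and ℤ_11^× = {x ∈ ℤ_11 : v_11(x) = 0}. Here v_11(59/64) = v_11(num) − v_11(den) = 0; compare against these criteria.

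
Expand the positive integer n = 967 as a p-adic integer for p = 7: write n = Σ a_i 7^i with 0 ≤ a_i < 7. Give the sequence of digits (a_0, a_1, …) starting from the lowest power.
(a_0, a_1, …) = (1, 5, 5, 2)

Repeated division by 7 gives the digits low-to-high: 967 = 1 + 5·7^1 + 5·7^2 + 2·7^3. Digit sequence: (1, 5, 5, 2).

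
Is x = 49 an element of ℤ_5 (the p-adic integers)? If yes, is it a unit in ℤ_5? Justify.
x ∈ ℤ_5^× (unit); v_5(x) = 0

ℤ_5 = {x ∈ ℚ_5 : v_5(x) ≥ 0} and ℤ_5^× = {x ∈ ℤ_5 : v_5(x) = 0}. Here v_5(49) = v_5(num) − v_5(den) = 0; compare against these criteria.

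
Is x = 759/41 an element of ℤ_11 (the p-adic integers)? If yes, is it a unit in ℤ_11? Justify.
x ∈ ℤ_11 but not a unit; v_11(x) = 1 > 0

ℤ_11 = {x ∈ ℚ_11 : v_11(x) ≥ 0} and ℤ_11^× = {x ∈ ℤ_11 : v_11(x) = 0}. Here v_11(759/41) = v_11(num) − v_11(den) = 1; compare against these criteria.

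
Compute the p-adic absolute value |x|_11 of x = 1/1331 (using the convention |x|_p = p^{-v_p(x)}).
|1/1331|_11 = 1331

Step 1 — compute v_11(x) by factoring powers of 11 out of the numerator and denominator: v_11(1/1331) = -3. Step 2 — apply |x|_p = p^{-v_p(x)} = 11^{3} = 1331.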